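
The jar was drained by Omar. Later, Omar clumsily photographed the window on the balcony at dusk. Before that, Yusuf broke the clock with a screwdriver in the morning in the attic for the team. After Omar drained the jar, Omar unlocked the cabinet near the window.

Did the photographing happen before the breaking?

The narrative orders the breaking before the photographing.

no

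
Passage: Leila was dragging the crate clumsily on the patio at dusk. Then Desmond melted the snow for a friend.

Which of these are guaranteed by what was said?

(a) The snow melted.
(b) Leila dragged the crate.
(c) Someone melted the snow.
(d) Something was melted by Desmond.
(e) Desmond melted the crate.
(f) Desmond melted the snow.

(a), (b), (c), (d), (f)

(a) Entailed — 'Desmond melted the snow' is causative; it entails the inchoative 'the snow melted'.
(b) Entailed — 'drag' is an activity; 'was dragging' entails that some dragging happened, so 'dragged' holds.
(c) Entailed — the original entails any weakening of itself; this just drops 'for a friend' and generalizes the agent.
(d) Entailed — dropping 'for a friend' and generalizing the patient leaves a sub-description the original still satisfies.
(e) Not entailed — Desmond melted the snow, not the crate; the crate belongs to the dragging event.
(f) Entailed — the original entails any weakening of itself; this just drops 'for a friend'.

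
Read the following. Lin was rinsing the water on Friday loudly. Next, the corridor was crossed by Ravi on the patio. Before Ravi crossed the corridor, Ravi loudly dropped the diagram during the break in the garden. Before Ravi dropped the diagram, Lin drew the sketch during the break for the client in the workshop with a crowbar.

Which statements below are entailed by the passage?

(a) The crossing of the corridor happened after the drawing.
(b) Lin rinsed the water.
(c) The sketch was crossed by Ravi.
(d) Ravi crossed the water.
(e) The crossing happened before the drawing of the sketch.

(a) Entailed — the narrative places the drawing before the crossing.
(b) Entailed — 'rinse' is an activity; 'was rinsing' entails that some rinsing happened, so 'rinsed' holds.
(c) Not entailed — Ravi crossed the corridor, not the sketch; the sketch belongs to the drawing event.
(d) Not entailed — Ravi crossed the corridor, not the water; the water belongs to the rinsing event.
(e) Not entailed — the narrative places the drawing before the crossing, not after.

(a), (b)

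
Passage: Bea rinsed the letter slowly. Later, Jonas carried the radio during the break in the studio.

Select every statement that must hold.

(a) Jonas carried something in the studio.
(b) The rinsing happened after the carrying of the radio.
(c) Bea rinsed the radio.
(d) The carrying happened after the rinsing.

(a) Entailed — dropping 'during the break' and generalizing the patient leaves a sub-description the original still satisfies.
(b) Not entailed — the narrative places the rinsing before the carrying, not after.
(c) Not entailed — Bea rinsed the letter, not the radio; the radio belongs to the carrying event.
(d) Entailed — the narrative places the rinsing before the carrying.

(a), (d)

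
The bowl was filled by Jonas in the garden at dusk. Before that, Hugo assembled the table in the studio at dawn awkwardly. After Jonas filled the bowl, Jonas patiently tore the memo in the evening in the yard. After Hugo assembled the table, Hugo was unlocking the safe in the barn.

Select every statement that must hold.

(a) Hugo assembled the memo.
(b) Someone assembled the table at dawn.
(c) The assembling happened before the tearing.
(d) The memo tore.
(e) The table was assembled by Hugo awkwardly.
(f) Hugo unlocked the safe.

(b), (c), (d), (e)

(a) Not entailed — Hugo assembled the table, not the memo; the memo belongs to the tearing event.
(b) Entailed — the original entails any weakening of itself; this just drops 'in the studio', 'awkwardly' and generalizes the agent.
(c) Entailed — the narrative places the assembling before the tearing.
(d) Entailed — 'Jonas tore the memo' is causative; it entails the inchoative 'the memo tore'.
(e) Entailed — every conjunct here is already in the original assembling event.
(f) Not entailed — 'was unlocking' is progressive on an accomplishment; it does not entail the completed 'unlocked'.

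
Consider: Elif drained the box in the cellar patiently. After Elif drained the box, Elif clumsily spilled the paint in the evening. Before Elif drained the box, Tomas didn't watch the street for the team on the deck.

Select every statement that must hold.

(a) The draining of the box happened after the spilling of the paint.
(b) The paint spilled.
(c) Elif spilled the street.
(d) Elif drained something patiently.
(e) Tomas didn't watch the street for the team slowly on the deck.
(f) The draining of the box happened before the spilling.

(a) Not entailed — the narrative places the draining before the spilling, not after.
(b) Entailed — 'Elif spilled the paint' is causative; it entails the inchoative 'the paint spilled'.
(c) Not entailed — Elif spilled the paint, not the street; the street belongs to the watching event.
(d) Entailed — this follows by dropping conjuncts from the draining event's description.
(e) Entailed — under negation, adding a further restriction is entailed: if no such watching event occurred, none occurred slowly either.
(f) Entailed — the narrative places the draining before the spilling.

(b), (d), (e), (f)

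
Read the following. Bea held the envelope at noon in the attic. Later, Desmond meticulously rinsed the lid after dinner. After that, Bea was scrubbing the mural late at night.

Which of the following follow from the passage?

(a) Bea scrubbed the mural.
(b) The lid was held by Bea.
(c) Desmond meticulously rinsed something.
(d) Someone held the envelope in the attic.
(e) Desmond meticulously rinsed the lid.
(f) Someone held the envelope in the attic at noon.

(a) Entailed — 'scrub' is an activity; 'was scrubbing' entails that some scrubbing happened, so 'scrubbed' holds.
(b) Not entailed — Bea held the envelope, not the lid; the lid belongs to the rinsing event.
(c) Entailed — every conjunct here is already in the original rinsing event.
(d) Entailed — every conjunct here is already in the original holding event.
(e) Entailed — dropping 'after dinner' leaves a sub-description the original still satisfies.
(f) Entailed — the original entails any weakening of itself; this just generalizes the agent.

(a), (c), (d), (e), (f)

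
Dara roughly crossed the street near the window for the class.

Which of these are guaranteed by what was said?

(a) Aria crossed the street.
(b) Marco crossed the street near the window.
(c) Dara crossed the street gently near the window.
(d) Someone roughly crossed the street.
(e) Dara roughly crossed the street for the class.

(d), (e)

(a) Not entailed — the passage has Dara crossing the street, not Aria.
(b) Not entailed — the passage has Dara crossing the street, not Marco.
(c) Not entailed — 'gently' adds a manner not in (and inconsistent with) the original.
(d) Entailed — this follows by dropping conjuncts from the crossing event's description.
(e) Entailed — every conjunct here is already in the original crossing event.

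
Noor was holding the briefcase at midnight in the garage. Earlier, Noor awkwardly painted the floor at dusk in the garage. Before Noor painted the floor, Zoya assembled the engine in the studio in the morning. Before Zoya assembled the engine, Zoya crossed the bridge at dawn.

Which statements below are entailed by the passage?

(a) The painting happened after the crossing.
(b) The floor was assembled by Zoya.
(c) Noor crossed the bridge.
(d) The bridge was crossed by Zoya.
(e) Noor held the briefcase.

(a) Entailed — the narrative places the crossing before the painting.
(b) Not entailed — Zoya assembled the engine, not the floor; the floor belongs to the painting event.
(c) Not entailed — the passage has Zoya crossing the bridge, not Noor.
(d) Entailed — every conjunct here is already in the original crossing event.
(e) Entailed — 'hold' is an activity; 'was holding' entails that some holding happened, so 'held' holds.

(a), (d), (e)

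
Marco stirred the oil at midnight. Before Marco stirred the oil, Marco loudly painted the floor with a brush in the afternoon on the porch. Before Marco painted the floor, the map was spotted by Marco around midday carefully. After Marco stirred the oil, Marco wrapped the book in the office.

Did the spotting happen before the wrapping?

The narrative orders the spotting before the wrapping.

yes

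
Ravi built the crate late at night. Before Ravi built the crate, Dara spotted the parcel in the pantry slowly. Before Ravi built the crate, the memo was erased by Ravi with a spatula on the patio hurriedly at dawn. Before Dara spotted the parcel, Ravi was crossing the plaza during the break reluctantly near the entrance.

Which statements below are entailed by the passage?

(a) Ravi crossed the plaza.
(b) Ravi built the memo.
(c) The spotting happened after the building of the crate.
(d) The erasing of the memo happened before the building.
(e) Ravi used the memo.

(a) Not entailed — 'was crossing' is progressive on an accomplishment; it does not entail the completed 'crossed'.
(b) Not entailed — Ravi built the crate, not the memo; the memo belongs to the erasing event.
(c) Not entailed — the narrative places the spotting before the building, not after.
(d) Entailed — the narrative places the erasing before the building.
(e) Not entailed — the memo is the patient, not an instrument — Ravi used a spatula.

(d)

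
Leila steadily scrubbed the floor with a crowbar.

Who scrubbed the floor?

'Leila' marks the agent of the scrubbing event.

Leila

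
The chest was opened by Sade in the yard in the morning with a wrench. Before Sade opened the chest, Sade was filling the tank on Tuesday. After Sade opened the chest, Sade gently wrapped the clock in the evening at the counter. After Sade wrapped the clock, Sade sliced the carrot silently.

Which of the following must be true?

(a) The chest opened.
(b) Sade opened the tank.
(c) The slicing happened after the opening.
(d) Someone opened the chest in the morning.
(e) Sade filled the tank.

(a) Entailed — 'Sade opened the chest' is causative; it entails the inchoative 'the chest opened'.
(b) Not entailed — Sade opened the chest, not the tank; the tank belongs to the filling event.
(c) Entailed — the narrative places the opening before the slicing.
(d) Entailed — the original entails any weakening of itself; this just drops 'in the yard', 'with a wrench' and generalizes the agent.
(e) Not entailed — 'was filling' is progressive on an accomplishment; it does not entail the completed 'filled'.

(a), (c), (d)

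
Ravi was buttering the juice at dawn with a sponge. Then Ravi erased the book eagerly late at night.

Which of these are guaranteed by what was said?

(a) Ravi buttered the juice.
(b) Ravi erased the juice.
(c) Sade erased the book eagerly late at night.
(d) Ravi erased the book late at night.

(d)

(a) Not entailed — 'was buttering' is progressive on an accomplishment; it does not entail the completed 'buttered'.
(b) Not entailed — Ravi erased the book, not the juice; the juice belongs to the buttering event.
(c) Not entailed — the passage has Ravi erasing the book, not Sade.
(d) Entailed — every conjunct here is already in the original erasing event.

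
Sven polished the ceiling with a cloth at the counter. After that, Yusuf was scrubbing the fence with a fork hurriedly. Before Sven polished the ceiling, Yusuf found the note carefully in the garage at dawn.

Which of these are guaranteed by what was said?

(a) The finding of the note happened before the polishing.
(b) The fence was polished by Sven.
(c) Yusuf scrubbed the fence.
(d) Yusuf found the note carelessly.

(a) Entailed — the narrative places the finding before the polishing.
(b) Not entailed — Sven polished the ceiling, not the fence; the fence belongs to the scrubbing event.
(c) Entailed — 'scrub' is an activity; 'was scrubbing' entails that some scrubbing happened, so 'scrubbed' holds.
(d) Not entailed — 'carelessly' adds a manner not in (and inconsistent with) the original.

(a), (c)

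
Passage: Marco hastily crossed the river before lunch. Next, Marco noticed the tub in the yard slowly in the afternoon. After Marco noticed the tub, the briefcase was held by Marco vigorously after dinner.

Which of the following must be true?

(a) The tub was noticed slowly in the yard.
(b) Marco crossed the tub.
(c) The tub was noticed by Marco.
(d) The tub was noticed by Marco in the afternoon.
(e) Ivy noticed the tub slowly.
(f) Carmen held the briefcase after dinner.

(a) Entailed — every conjunct here is already in the original noticing event.
(b) Not entailed — Marco crossed the river, not the tub; the tub belongs to the noticing event.
(c) Entailed — the original entails any weakening of itself; this just drops 'in the afternoon', 'in the yard', 'slowly'.
(d) Entailed — the original entails any weakening of itself; this just drops 'in the yard', 'slowly'.
(e) Not entailed — the passage has Marco noticing the tub, not Ivy.
(f) Not entailed — the passage has Marco holding the briefcase, not Carmen.

(a), (c), (d)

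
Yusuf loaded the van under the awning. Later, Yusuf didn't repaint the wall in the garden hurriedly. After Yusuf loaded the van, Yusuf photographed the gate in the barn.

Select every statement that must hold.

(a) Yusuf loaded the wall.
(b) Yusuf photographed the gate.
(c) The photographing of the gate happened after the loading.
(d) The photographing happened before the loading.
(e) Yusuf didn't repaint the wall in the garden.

(b), (c)

(a) Not entailed — Yusuf loaded the van, not the wall; the wall belongs to the repainting event.
(b) Entailed — this follows by dropping conjuncts from the photographing event's description.
(c) Entailed — the narrative places the loading before the photographing.
(d) Not entailed — the narrative places the loading before the photographing, not after.
(e) Not entailed — dropping 'hurriedly' under negation is not valid — the original leaves open that Yusuf repainted the wall some other way.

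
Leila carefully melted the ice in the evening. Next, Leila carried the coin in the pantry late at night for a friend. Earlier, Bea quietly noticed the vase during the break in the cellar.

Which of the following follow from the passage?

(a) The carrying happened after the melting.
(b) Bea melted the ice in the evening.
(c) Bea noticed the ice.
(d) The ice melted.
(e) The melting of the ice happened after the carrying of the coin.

(a), (d)

(a) Entailed — the narrative places the melting before the carrying.
(b) Not entailed — the passage has Leila melting the ice, not Bea.
(c) Not entailed — Bea noticed the vase, not the ice; the ice belongs to the melting event.
(d) Entailed — 'Leila melted the ice' is causative; it entails the inchoative 'the ice melted'.
(e) Not entailed — the narrative places the melting before the carrying, not after.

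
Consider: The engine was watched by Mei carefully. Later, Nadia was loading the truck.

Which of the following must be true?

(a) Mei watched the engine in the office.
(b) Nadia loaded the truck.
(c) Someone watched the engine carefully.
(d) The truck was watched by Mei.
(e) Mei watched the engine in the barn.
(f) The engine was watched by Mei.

(a) Not entailed — 'in the office' adds information not in the original event.
(b) Not entailed — 'was loading' is progressive on an accomplishment; it does not entail the completed 'loaded'.
(c) Entailed — this follows by dropping conjuncts from the watching event's description.
(d) Not entailed — Mei watched the engine, not the truck; the truck belongs to the loading event.
(e) Not entailed — 'in the barn' adds information not in the original event.
(f) Entailed — dropping 'carefully' leaves a sub-description the original still satisfies.

(c), (f)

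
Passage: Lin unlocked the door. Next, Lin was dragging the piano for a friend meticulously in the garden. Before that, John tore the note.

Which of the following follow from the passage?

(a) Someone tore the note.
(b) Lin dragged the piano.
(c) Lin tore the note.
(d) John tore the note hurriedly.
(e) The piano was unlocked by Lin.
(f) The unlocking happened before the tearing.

(a) Entailed — generalizing the agent leaves a sub-description the original still satisfies.
(b) Entailed — 'drag' is an activity; 'was dragging' entails that some dragging happened, so 'dragged' holds.
(c) Not entailed — the passage has John tearing the note, not Lin.
(d) Not entailed — 'hurriedly' adds information not in the original event.
(e) Not entailed — Lin unlocked the door, not the piano; the piano belongs to the dragging event.
(f) Not entailed — the narrative doesn't order the unlocking relative to the tearing.

(a), (b)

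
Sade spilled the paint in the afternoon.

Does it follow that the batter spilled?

Nothing is said about any batter; only the paint is affected.

no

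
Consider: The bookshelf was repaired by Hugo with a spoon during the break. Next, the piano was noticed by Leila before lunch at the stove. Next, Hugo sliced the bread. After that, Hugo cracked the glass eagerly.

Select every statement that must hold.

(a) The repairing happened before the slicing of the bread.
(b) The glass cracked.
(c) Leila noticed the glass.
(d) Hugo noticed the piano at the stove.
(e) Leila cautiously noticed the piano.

(a) Entailed — the narrative places the repairing before the slicing.
(b) Entailed — 'Hugo cracked the glass' is causative; it entails the inchoative 'the glass cracked'.
(c) Not entailed — Leila noticed the piano, not the glass; the glass belongs to the cracking event.
(d) Not entailed — the passage has Leila noticing the piano, not Hugo.
(e) Not entailed — 'cautiously' adds information not in the original event.

(a), (b)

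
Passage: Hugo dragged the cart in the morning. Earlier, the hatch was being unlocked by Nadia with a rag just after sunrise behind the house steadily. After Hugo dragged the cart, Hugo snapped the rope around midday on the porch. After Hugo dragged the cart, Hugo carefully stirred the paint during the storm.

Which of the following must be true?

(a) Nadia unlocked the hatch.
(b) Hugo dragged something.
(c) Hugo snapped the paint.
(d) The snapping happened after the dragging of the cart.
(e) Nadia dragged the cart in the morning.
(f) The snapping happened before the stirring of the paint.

(b), (d)

(a) Not entailed — 'was unlocking' is progressive on an accomplishment; it does not entail the completed 'unlocked'.
(b) Entailed — dropping 'in the morning' and generalizing the patient leaves a sub-description the original still satisfies.
(c) Not entailed — Hugo snapped the rope, not the paint; the paint belongs to the stirring event.
(d) Entailed — the narrative places the dragging before the snapping.
(e) Not entailed — the passage has Hugo dragging the cart, not Nadia.
(f) Not entailed — the narrative doesn't order the snapping relative to the stirring.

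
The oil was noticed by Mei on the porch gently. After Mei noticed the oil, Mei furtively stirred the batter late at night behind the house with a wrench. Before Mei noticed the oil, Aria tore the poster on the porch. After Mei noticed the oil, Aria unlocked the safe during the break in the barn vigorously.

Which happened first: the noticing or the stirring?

the noticing

The connectives place the noticing before the stirring.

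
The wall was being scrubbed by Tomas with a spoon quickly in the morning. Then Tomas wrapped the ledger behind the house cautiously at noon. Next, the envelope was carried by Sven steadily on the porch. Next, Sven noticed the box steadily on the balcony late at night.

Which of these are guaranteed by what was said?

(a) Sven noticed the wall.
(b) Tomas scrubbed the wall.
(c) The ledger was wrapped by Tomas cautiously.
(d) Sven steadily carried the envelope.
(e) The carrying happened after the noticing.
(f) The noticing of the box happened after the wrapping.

(b), (c), (d), (f)

(a) Not entailed — Sven noticed the box, not the wall; the wall belongs to the scrubbing event.
(b) Entailed — 'scrub' is an activity; 'was scrubbing' entails that some scrubbing happened, so 'scrubbed' holds.
(c) Entailed — every conjunct here is already in the original wrapping event.
(d) Entailed — the original entails any weakening of itself; this just drops 'on the porch'.
(e) Not entailed — the narrative places the carrying before the noticing, not after.
(f) Entailed — the narrative places the wrapping before the noticing.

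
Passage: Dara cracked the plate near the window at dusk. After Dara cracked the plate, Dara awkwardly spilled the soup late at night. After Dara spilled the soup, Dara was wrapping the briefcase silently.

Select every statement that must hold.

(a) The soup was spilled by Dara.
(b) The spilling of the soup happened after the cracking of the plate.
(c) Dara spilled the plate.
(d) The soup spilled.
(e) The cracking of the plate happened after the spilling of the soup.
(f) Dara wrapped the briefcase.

(a) Entailed — dropping 'awkwardly', 'late at night' leaves a sub-description the original still satisfies.
(b) Entailed — the narrative places the cracking before the spilling.
(c) Not entailed — Dara spilled the soup, not the plate; the plate belongs to the cracking event.
(d) Entailed — 'Dara spilled the soup' is causative; it entails the inchoative 'the soup spilled'.
(e) Not entailed — the narrative places the cracking before the spilling, not after.
(f) Not entailed — 'was wrapping' is progressive on an accomplishment; it does not entail the completed 'wrapped'.

(a), (b), (d)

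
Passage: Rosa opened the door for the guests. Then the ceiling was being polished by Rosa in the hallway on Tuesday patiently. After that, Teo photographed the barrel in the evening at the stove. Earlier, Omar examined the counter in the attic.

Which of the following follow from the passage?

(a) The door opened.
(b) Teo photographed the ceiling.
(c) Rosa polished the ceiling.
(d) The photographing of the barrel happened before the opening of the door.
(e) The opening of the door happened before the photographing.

(a) Entailed — 'Rosa opened the door' is causative; it entails the inchoative 'the door opened'.
(b) Not entailed — Teo photographed the barrel, not the ceiling; the ceiling belongs to the polishing event.
(c) Entailed — 'polish' is an activity; 'was polishing' entails that some polishing happened, so 'polished' holds.
(d) Not entailed — the narrative places the opening before the photographing, not after.
(e) Entailed — the narrative places the opening before the photographing.

(a), (c), (e)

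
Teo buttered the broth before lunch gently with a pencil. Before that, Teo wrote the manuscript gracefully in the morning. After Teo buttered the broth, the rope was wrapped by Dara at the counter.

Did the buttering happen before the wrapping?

yes

The narrative orders the buttering before the wrapping.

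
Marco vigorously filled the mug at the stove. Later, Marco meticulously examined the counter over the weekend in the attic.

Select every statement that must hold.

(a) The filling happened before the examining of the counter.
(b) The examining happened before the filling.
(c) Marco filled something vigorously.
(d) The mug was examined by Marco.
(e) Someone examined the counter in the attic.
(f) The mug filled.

(a) Entailed — the narrative places the filling before the examining.
(b) Not entailed — the narrative places the filling before the examining, not after.
(c) Entailed — every conjunct here is already in the original filling event.
(d) Not entailed — Marco examined the counter, not the mug; the mug belongs to the filling event.
(e) Entailed — dropping 'meticulously', 'over the weekend' and generalizing the agent leaves a sub-description the original still satisfies.
(f) Entailed — 'Marco filled the mug' is causative; it entails the inchoative 'the mug filled'.

(a), (c), (e), (f)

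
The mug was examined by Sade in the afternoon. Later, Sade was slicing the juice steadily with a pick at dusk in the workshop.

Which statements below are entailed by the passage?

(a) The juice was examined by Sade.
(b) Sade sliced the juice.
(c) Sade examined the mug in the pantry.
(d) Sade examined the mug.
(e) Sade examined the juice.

(d)

(a) Not entailed — Sade examined the mug, not the juice; the juice belongs to the slicing event.
(b) Not entailed — 'was slicing' is progressive on an accomplishment; it does not entail the completed 'sliced'.
(c) Not entailed — 'in the pantry' adds information not in the original event.
(d) Entailed — dropping 'in the afternoon' leaves a sub-description the original still satisfies.
(e) Not entailed — Sade examined the mug, not the juice; the juice belongs to the slicing event.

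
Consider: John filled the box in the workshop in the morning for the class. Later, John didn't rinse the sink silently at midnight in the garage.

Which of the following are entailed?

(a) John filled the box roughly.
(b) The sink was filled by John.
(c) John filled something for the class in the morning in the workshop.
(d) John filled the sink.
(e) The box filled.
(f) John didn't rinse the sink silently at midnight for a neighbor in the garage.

(c), (e), (f)

(a) Not entailed — 'roughly' adds information not in the original event.
(b) Not entailed — John filled the box, not the sink; the sink belongs to the rinsing event.
(c) Entailed — this follows by dropping conjuncts from the filling event's description.
(d) Not entailed — John filled the box, not the sink; the sink belongs to the rinsing event.
(e) Entailed — 'John filled the box' is causative; it entails the inchoative 'the box filled'.
(f) Entailed — under negation, adding a further restriction is entailed: if no such rinsing event occurred, none occurred for a neighbor either.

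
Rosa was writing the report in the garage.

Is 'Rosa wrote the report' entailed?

no

'was writing' is progressive; for an accomplishment like 'write the report', it doesn't entail completion.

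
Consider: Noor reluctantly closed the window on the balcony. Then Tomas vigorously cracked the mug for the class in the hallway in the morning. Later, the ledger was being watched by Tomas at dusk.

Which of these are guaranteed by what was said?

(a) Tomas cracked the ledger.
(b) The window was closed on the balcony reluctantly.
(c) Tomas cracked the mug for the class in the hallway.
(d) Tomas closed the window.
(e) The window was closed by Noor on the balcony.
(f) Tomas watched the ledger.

(a) Not entailed — Tomas cracked the mug, not the ledger; the ledger belongs to the watching event.
(b) Entailed — the original entails any weakening of itself; this just generalizes the agent.
(c) Entailed — this follows by dropping conjuncts from the cracking event's description.
(d) Not entailed — the passage has Noor closing the window, not Tomas.
(e) Entailed — this follows by dropping conjuncts from the closing event's description.
(f) Entailed — 'watch' is an activity; 'was watching' entails that some watching happened, so 'watched' holds.

(b), (c), (e), (f)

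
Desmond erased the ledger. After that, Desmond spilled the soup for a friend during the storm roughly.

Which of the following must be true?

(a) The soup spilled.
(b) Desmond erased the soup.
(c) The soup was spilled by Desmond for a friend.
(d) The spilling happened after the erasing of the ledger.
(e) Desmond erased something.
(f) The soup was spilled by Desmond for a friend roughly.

(a), (c), (d), (e), (f)

(a) Entailed — 'Desmond spilled the soup' is causative; it entails the inchoative 'the soup spilled'.
(b) Not entailed — Desmond erased the ledger, not the soup; the soup belongs to the spilling event.
(c) Entailed — the original entails any weakening of itself; this just drops 'roughly', 'during the storm'.
(d) Entailed — the narrative places the erasing before the spilling.
(e) Entailed — generalizing the patient leaves a sub-description the original still satisfies.
(f) Entailed — dropping 'during the storm' leaves a sub-description the original still satisfies.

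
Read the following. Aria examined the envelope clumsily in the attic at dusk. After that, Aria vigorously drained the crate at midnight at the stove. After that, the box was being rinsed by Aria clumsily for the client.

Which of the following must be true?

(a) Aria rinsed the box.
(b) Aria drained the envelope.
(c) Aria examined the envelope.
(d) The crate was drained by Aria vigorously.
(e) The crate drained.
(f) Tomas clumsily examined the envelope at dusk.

(a) Entailed — 'rinse' is an activity; 'was rinsing' entails that some rinsing happened, so 'rinsed' holds.
(b) Not entailed — Aria drained the crate, not the envelope; the envelope belongs to the examining event.
(c) Entailed — this follows by dropping conjuncts from the examining event's description.
(d) Entailed — the original entails any weakening of itself; this just drops 'at the stove', 'at midnight'.
(e) Entailed — 'Aria drained the crate' is causative; it entails the inchoative 'the crate drained'.
(f) Not entailed — the passage has Aria examining the envelope, not Tomas.

(a), (c), (d), (e)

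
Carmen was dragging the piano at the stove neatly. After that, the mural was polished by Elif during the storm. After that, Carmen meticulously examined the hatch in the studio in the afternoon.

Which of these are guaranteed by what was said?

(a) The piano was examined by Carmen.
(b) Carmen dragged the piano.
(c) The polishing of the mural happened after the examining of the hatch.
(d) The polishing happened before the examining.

(a) Not entailed — Carmen examined the hatch, not the piano; the piano belongs to the dragging event.
(b) Entailed — 'drag' is an activity; 'was dragging' entails that some dragging happened, so 'dragged' holds.
(c) Not entailed — the narrative places the polishing before the examining, not after.
(d) Entailed — the narrative places the polishing before the examining.

(b), (d)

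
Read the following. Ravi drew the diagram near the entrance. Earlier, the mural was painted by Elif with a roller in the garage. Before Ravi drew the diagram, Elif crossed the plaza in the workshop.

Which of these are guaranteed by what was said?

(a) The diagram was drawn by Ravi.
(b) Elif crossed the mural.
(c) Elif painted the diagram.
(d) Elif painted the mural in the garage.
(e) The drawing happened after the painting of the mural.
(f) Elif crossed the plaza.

(a), (d), (e), (f)

(a) Entailed — this follows by dropping conjuncts from the drawing event's description.
(b) Not entailed — Elif crossed the plaza, not the mural; the mural belongs to the painting event.
(c) Not entailed — Elif painted the mural, not the diagram; the diagram belongs to the drawing event.
(d) Entailed — this follows by dropping conjuncts from the painting event's description.
(e) Entailed — the narrative places the painting before the drawing.
(f) Entailed — every conjunct here is already in the original crossing event.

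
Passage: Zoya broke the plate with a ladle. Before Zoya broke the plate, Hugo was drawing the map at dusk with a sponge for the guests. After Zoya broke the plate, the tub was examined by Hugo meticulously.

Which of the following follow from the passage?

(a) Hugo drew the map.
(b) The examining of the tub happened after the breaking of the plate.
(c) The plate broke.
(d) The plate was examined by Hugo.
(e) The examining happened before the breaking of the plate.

(b), (c)

(a) Not entailed — 'was drawing' is progressive on an accomplishment; it does not entail the completed 'drew'.
(b) Entailed — the narrative places the breaking before the examining.
(c) Entailed — 'Zoya broke the plate' is causative; it entails the inchoative 'the plate broke'.
(d) Not entailed — Hugo examined the tub, not the plate; the plate belongs to the breaking event.
(e) Not entailed — the narrative places the breaking before the examining, not after.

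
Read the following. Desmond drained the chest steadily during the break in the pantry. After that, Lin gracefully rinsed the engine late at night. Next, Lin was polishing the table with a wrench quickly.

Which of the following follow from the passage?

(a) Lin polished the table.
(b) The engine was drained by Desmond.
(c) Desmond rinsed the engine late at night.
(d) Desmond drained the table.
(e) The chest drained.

(a) Entailed — 'polish' is an activity; 'was polishing' entails that some polishing happened, so 'polished' holds.
(b) Not entailed — Desmond drained the chest, not the engine; the engine belongs to the rinsing event.
(c) Not entailed — the passage has Lin rinsing the engine, not Desmond.
(d) Not entailed — Desmond drained the chest, not the table; the table belongs to the polishing event.
(e) Entailed — 'Desmond drained the chest' is causative; it entails the inchoative 'the chest drained'.

(a), (e)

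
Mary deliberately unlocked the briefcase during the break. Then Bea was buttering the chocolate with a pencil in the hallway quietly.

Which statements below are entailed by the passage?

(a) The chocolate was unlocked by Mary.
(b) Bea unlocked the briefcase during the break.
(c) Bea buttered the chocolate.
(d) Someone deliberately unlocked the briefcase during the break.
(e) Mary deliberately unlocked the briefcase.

(a) Not entailed — Mary unlocked the briefcase, not the chocolate; the chocolate belongs to the buttering event.
(b) Not entailed — the passage has Mary unlocking the briefcase, not Bea.
(c) Not entailed — 'was buttering' is progressive on an accomplishment; it does not entail the completed 'buttered'.
(d) Entailed — this follows by dropping conjuncts from the unlocking event's description.
(e) Entailed — dropping 'during the break' leaves a sub-description the original still satisfies.

(d), (e)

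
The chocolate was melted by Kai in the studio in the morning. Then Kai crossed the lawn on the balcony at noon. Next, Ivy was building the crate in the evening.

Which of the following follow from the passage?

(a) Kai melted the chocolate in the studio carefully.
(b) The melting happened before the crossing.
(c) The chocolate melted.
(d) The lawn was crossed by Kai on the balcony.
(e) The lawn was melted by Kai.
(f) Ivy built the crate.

(a) Not entailed — 'carefully' adds information not in the original event.
(b) Entailed — the narrative places the melting before the crossing.
(c) Entailed — 'Kai melted the chocolate' is causative; it entails the inchoative 'the chocolate melted'.
(d) Entailed — the original entails any weakening of itself; this just drops 'at noon'.
(e) Not entailed — Kai melted the chocolate, not the lawn; the lawn belongs to the crossing event.
(f) Not entailed — 'was building' is progressive on an accomplishment; it does not entail the completed 'built'.

(b), (c), (d)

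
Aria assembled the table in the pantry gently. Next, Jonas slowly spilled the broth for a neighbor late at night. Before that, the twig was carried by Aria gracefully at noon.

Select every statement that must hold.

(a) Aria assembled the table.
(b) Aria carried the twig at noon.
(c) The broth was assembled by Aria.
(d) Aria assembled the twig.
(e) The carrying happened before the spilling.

(a) Entailed — this follows by dropping conjuncts from the assembling event's description.
(b) Entailed — dropping 'gracefully' leaves a sub-description the original still satisfies.
(c) Not entailed — Aria assembled the table, not the broth; the broth belongs to the spilling event.
(d) Not entailed — Aria assembled the table, not the twig; the twig belongs to the carrying event.
(e) Entailed — the narrative places the carrying before the spilling.

(a), (b), (e)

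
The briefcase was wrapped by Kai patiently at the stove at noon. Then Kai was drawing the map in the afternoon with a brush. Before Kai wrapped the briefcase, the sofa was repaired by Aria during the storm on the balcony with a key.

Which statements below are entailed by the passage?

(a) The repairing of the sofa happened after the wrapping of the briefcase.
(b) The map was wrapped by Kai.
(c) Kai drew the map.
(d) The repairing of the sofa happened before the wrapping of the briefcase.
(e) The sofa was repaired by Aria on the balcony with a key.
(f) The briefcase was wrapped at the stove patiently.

(d), (e), (f)

(a) Not entailed — the narrative places the repairing before the wrapping, not after.
(b) Not entailed — Kai wrapped the briefcase, not the map; the map belongs to the drawing event.
(c) Not entailed — 'was drawing' is progressive on an accomplishment; it does not entail the completed 'drew'.
(d) Entailed — the narrative places the repairing before the wrapping.
(e) Entailed — this follows by dropping conjuncts from the repairing event's description.
(f) Entailed — every conjunct here is already in the original wrapping event.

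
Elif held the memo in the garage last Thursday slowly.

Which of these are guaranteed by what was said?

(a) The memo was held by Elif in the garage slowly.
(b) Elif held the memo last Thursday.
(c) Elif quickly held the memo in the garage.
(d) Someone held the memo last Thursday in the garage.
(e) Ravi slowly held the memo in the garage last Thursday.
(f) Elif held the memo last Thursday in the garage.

(a), (b), (d), (f)

(a) Entailed — the original entails any weakening of itself; this just drops 'last Thursday'.
(b) Entailed — the original entails any weakening of itself; this just drops 'slowly', 'in the garage'.
(c) Not entailed — 'quickly' adds a manner not in (and inconsistent with) the original.
(d) Entailed — dropping 'slowly' and generalizing the agent leaves a sub-description the original still satisfies.
(e) Not entailed — the passage has Elif holding the memo, not Ravi.
(f) Entailed — every conjunct here is already in the original holding event.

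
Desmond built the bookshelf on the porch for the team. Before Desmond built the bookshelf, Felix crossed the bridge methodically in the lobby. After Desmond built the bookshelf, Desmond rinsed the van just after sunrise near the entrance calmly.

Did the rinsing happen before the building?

The narrative orders the building before the rinsing.

no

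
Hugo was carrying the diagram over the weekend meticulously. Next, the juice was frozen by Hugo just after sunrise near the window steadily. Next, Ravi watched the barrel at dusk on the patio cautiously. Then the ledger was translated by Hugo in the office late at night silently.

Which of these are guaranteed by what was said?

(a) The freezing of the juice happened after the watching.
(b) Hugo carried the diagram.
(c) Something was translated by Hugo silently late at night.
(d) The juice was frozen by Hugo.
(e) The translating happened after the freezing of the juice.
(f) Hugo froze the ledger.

(a) Not entailed — the narrative places the freezing before the watching, not after.
(b) Entailed — 'carry' is an activity; 'was carrying' entails that some carrying happened, so 'carried' holds.
(c) Entailed — this follows by dropping conjuncts from the translating event's description.
(d) Entailed — this follows by dropping conjuncts from the freezing event's description.
(e) Entailed — the narrative places the freezing before the translating.
(f) Not entailed — Hugo froze the juice, not the ledger; the ledger belongs to the translating event.

(b), (c), (d), (e)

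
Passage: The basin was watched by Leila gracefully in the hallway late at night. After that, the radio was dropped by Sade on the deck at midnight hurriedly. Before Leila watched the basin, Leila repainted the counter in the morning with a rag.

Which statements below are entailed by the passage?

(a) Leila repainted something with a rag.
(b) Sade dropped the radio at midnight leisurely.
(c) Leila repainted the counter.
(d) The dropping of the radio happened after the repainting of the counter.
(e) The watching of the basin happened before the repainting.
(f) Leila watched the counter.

(a) Entailed — every conjunct here is already in the original repainting event.
(b) Not entailed — 'leisurely' adds a manner not in (and inconsistent with) the original.
(c) Entailed — this follows by dropping conjuncts from the repainting event's description.
(d) Entailed — the narrative places the repainting before the dropping.
(e) Not entailed — the narrative places the repainting before the watching, not after.
(f) Not entailed — Leila watched the basin, not the counter; the counter belongs to the repainting event.

(a), (c), (d)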